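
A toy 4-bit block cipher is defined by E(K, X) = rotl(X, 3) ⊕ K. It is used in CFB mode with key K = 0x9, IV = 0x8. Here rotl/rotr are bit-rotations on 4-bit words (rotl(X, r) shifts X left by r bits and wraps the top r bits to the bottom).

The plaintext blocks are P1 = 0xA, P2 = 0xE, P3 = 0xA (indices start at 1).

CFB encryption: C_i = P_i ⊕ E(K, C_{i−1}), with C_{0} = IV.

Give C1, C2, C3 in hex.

C1: E(K, 0x8) = 0xD; 0xA ⊕ 0xD = 0x7.
C2: E(K, 0x7) = 0x2; 0xE ⊕ 0x2 = 0xC.
C3: E(K, 0xC) = 0xF; 0xA ⊕ 0xF = 0x5.

C1 = 0x7, C2 = 0xC, C3 = 0x5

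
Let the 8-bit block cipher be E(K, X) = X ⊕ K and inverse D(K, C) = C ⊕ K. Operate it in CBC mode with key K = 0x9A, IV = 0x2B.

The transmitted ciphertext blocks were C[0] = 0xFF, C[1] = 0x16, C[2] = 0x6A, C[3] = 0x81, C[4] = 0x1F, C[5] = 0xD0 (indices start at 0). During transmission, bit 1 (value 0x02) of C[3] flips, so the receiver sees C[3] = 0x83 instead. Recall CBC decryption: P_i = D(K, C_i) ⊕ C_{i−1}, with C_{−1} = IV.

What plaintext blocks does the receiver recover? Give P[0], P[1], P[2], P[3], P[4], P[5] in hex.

Only C[3] changed, to 0x83. In CBC, a change in C_i garbles P_i and flips the same bit in P_{i+1}. Decrypting the received ciphertext:
P[0]: D(K, 0xFF) = 0x65; 0x65 ⊕ 0x2B = 0x4E.
P[1]: D(K, 0x16) = 0x8C; 0x8C ⊕ 0xFF = 0x73.
P[2]: D(K, 0x6A) = 0xF0; 0xF0 ⊕ 0x16 = 0xE6.
P[3]: D(K, 0x83) = 0x19; 0x19 ⊕ 0x6A = 0x73.
P[4]: D(K, 0x1F) = 0x85; 0x85 ⊕ 0x83 = 0x06.
P[5]: D(K, 0xD0) = 0x4A; 0x4A ⊕ 0x1F = 0x55.
Blocks that differ from the original plaintext: P[3], P[4].

P[0] = 0x4E, P[1] = 0x73, P[2] = 0xE6, P[3] = 0x73, P[4] = 0x06, P[5] = 0x55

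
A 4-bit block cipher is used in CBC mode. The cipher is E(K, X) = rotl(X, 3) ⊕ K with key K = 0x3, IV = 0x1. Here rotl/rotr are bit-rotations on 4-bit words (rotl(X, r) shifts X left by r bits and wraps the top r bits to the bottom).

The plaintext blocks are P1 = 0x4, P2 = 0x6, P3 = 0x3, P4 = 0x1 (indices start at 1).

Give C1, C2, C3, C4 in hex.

C1 = 0x9, C2 = 0xC, C3 = 0xC, C4 = 0xD

CBC encryption: C_i = E(K, P_i ⊕ C_{i−1}), with C_{0} = IV.
C1: P1 ⊕ 0x1 = 0x5; E(K, 0x5) = 0x9.
C2: P2 ⊕ 0x9 = 0xF; E(K, 0xF) = 0xC.
C3: P3 ⊕ 0xC = 0xF; E(K, 0xF) = 0xC.
C4: P4 ⊕ 0xC = 0xD; E(K, 0xD) = 0xD.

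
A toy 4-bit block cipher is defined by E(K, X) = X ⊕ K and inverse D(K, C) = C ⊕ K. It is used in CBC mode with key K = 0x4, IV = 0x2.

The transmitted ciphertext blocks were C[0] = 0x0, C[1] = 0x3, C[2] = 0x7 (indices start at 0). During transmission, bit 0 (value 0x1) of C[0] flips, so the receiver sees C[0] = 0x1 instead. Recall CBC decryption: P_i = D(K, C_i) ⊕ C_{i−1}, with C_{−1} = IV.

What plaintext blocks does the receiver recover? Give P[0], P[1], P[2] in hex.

P[0] = 0x7, P[1] = 0x6, P[2] = 0x0

Only C[0] changed, to 0x1. In CBC, a change in C_i garbles P_i and flips the same bit in P_{i+1}. Decrypting the received ciphertext:
P[0]: D(K, 0x1) = 0x5; 0x5 ⊕ 0x2 = 0x7.
P[1]: D(K, 0x3) = 0x7; 0x7 ⊕ 0x1 = 0x6.
P[2]: D(K, 0x7) = 0x3; 0x3 ⊕ 0x3 = 0x0.
Blocks that differ from the original plaintext: P[0], P[1].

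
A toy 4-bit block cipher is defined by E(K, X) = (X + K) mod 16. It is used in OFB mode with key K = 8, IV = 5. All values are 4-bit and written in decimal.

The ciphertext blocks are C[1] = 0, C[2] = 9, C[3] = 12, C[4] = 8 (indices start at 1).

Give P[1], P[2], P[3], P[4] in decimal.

OFB decryption: S_i = E(K, S_{i−1}) with S_{0} = IV; P_i = C_i ⊕ S_i.
P[1]: S = E(K, 5) = 13; 0 ⊕ 13 = 13.
P[2]: S = E(K, 13) = 5; 9 ⊕ 5 = 12.
P[3]: S = E(K, 5) = 13; 12 ⊕ 13 = 1.
P[4]: S = E(K, 13) = 5; 8 ⊕ 5 = 13.

P[1] = 13, P[2] = 12, P[3] = 1, P[4] = 13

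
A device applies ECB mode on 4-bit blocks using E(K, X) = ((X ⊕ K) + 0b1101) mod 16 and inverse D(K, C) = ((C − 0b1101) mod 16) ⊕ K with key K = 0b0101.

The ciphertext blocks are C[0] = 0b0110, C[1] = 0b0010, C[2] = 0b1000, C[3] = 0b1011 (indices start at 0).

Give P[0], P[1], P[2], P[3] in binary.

ECB decryption: P_i = D(K, C_i).
P[0]: D(K, 0b0110) = 0b1100.
P[1]: D(K, 0b0010) = 0b0000.
P[2]: D(K, 0b1000) = 0b1110.
P[3]: D(K, 0b1011) = 0b1011.

P[0] = 0b1100, P[1] = 0b0000, P[2] = 0b1110, P[3] = 0b1011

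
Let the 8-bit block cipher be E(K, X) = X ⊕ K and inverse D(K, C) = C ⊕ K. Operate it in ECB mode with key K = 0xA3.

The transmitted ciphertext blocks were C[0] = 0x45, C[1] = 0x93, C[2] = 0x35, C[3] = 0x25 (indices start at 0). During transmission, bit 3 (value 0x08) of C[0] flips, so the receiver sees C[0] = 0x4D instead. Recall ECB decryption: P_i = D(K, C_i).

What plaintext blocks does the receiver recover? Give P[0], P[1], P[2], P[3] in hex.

Only C[0] changed, to 0x4D. In ECB, a change in C_i affects only P_i. Decrypting the received ciphertext:
P[0]: D(K, 0x4D) = 0xEE.
P[1]: D(K, 0x93) = 0x30.
P[2]: D(K, 0x35) = 0x96.
P[3]: D(K, 0x25) = 0x86.
Blocks that differ from the original plaintext: P[0].

P[0] = 0xEE, P[1] = 0x30, P[2] = 0x96, P[3] = 0x86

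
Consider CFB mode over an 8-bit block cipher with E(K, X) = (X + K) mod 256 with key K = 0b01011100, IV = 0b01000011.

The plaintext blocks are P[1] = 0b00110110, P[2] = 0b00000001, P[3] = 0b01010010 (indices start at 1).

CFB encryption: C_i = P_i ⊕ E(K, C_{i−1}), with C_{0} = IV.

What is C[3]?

C[3] = 0b00110010

C[1]: E(K, 0b01000011) = 0b10011111; 0b00110110 ⊕ 0b10011111 = 0b10101001.
C[2]: E(K, 0b10101001) = 0b00000101; 0b00000001 ⊕ 0b00000101 = 0b00000100.
C[3]: E(K, 0b00000100) = 0b01100000; 0b01010010 ⊕ 0b01100000 = 0b00110010.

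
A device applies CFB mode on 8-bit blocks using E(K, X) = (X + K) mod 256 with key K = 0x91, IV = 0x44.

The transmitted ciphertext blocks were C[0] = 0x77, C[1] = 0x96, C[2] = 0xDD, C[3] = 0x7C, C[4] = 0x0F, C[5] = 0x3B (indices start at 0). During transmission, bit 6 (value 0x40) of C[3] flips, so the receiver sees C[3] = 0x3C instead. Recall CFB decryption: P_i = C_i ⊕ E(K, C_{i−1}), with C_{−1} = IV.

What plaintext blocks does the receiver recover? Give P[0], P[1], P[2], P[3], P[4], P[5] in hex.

P[0] = 0xA2, P[1] = 0x9E, P[2] = 0xFA, P[3] = 0x52, P[4] = 0xC2, P[5] = 0x9B

Only C[3] changed, to 0x3C. In CFB, a change in C_i flips the same bit in P_i and garbles P_{i+1}. Decrypting the received ciphertext:
P[0]: E(K, 0x44) = 0xD5; 0x77 ⊕ 0xD5 = 0xA2.
P[1]: E(K, 0x77) = 0x08; 0x96 ⊕ 0x08 = 0x9E.
P[2]: E(K, 0x96) = 0x27; 0xDD ⊕ 0x27 = 0xFA.
P[3]: E(K, 0xDD) = 0x6E; 0x3C ⊕ 0x6E = 0x52.
P[4]: E(K, 0x3C) = 0xCD; 0x0F ⊕ 0xCD = 0xC2.
P[5]: E(K, 0x0F) = 0xA0; 0x3B ⊕ 0xA0 = 0x9B.
Blocks that differ from the original plaintext: P[3], P[4].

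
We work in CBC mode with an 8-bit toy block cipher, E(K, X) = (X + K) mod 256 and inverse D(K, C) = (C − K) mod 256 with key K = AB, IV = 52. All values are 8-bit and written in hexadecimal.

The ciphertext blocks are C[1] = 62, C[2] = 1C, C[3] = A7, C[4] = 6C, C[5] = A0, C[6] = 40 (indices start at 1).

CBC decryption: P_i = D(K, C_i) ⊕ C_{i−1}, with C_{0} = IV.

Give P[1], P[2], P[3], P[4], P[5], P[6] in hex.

P[1] = E5, P[2] = 13, P[3] = E0, P[4] = 66, P[5] = 99, P[6] = 35

P[1]: D(K, 62) = B7; B7 ⊕ 52 = E5.
P[2]: D(K, 1C) = 71; 71 ⊕ 62 = 13.
P[3]: D(K, A7) = FC; FC ⊕ 1C = E0.
P[4]: D(K, 6C) = C1; C1 ⊕ A7 = 66.
P[5]: D(K, A0) = F5; F5 ⊕ 6C = 99.
P[6]: D(K, 40) = 95; 95 ⊕ A0 = 35.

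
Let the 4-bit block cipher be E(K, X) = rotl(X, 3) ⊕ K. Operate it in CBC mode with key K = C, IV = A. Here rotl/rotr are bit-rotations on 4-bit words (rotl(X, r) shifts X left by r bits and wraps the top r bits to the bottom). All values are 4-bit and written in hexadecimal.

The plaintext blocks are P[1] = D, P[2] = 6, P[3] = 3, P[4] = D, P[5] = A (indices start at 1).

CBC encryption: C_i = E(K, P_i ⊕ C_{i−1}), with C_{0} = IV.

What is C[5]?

C[1]: P[1] ⊕ A = 7; E(K, 7) = 7.
C[2]: P[2] ⊕ 7 = 1; E(K, 1) = 4.
C[3]: P[3] ⊕ 4 = 7; E(K, 7) = 7.
C[4]: P[4] ⊕ 7 = A; E(K, A) = 9.
C[5]: P[5] ⊕ 9 = 3; E(K, 3) = 5.

C[5] = 5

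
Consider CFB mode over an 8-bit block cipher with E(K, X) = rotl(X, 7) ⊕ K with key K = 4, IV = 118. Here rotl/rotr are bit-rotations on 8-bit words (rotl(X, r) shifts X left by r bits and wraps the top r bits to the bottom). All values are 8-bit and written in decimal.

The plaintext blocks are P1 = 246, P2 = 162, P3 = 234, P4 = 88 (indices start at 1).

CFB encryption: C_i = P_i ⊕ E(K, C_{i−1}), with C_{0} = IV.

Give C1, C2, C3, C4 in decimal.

C1 = 201, C2 = 66, C3 = 207, C4 = 187

C1: E(K, 118) = 63; 246 ⊕ 63 = 201.
C2: E(K, 201) = 224; 162 ⊕ 224 = 66.
C3: E(K, 66) = 37; 234 ⊕ 37 = 207.
C4: E(K, 207) = 227; 88 ⊕ 227 = 187.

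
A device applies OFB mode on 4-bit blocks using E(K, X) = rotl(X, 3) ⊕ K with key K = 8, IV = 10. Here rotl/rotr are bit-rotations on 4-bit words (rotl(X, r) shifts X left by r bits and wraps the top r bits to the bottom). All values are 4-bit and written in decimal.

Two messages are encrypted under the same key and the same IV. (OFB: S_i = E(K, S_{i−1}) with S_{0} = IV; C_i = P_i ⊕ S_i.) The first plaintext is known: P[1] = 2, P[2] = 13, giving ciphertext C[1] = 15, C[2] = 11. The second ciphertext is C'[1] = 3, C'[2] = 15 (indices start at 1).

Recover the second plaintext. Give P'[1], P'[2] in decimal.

P'[1] = 14, P'[2] = 9

In OFB with a reused IV, both messages share the same keystream S_i, so C_i ⊕ C'_i = P_i ⊕ P'_i and thus P'_i = P_i ⊕ C_i ⊕ C'_i.
P'[1]: 2 ⊕ 15 ⊕ 3 = 14.
P'[2]: 13 ⊕ 11 ⊕ 15 = 9.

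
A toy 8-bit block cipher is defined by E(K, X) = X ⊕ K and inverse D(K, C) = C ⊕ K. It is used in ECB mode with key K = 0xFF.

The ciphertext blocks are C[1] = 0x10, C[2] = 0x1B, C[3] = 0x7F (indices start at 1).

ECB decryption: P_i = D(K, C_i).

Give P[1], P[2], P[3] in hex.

P[1] = 0xEF, P[2] = 0xE4, P[3] = 0x80

P[1]: D(K, 0x10) = 0xEF.
P[2]: D(K, 0x1B) = 0xE4.
P[3]: D(K, 0x7F) = 0x80.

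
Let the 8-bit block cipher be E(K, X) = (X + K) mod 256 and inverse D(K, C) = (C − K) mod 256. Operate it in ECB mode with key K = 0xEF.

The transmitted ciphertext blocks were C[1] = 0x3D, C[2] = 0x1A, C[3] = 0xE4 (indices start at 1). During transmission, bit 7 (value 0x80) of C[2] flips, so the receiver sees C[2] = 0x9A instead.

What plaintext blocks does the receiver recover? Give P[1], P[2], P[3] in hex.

P[1] = 0x4E, P[2] = 0xAB, P[3] = 0xF5

ECB decryption: P_i = D(K, C_i).
Only C[2] changed, to 0x9A. In ECB, a change in C_i affects only P_i. Decrypting the received ciphertext:
P[1]: D(K, 0x3D) = 0x4E.
P[2]: D(K, 0x9A) = 0xAB.
P[3]: D(K, 0xE4) = 0xF5.
Blocks that differ from the original plaintext: P[2].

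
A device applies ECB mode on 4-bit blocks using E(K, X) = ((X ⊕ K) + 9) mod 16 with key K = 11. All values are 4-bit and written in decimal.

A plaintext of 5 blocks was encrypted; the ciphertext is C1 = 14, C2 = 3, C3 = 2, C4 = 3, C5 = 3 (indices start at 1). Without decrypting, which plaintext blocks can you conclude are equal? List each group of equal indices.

ECB encrypts each block independently with the same key, so equal ciphertext blocks imply equal plaintext blocks.
C2 = C4 = C5 = 3, so P2 = P4 = P5.

P2 = P4 = P5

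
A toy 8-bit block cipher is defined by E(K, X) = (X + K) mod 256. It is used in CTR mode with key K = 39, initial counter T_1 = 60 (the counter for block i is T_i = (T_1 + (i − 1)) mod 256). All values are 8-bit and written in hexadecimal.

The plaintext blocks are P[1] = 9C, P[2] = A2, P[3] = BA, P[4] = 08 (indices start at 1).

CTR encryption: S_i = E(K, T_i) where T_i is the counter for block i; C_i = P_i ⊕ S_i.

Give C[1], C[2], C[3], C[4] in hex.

C[1] = 05, C[2] = 38, C[3] = 21, C[4] = 94

C[1]: T = 60, S = E(K, T) = 99; 9C ⊕ 99 = 05.
C[2]: T = 61, S = E(K, T) = 9A; A2 ⊕ 9A = 38.
C[3]: T = 62, S = E(K, T) = 9B; BA ⊕ 9B = 21.
C[4]: T = 63, S = E(K, T) = 9C; 08 ⊕ 9C = 94.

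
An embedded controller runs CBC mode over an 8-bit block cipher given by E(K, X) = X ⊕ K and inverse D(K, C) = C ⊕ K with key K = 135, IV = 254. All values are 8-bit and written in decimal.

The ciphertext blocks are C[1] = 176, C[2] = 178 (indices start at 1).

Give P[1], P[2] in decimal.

CBC decryption: P_i = D(K, C_i) ⊕ C_{i−1}, with C_{0} = IV.
P[1]: D(K, 176) = 55; 55 ⊕ 254 = 201.
P[2]: D(K, 178) = 53; 53 ⊕ 176 = 133.

P[1] = 201, P[2] = 133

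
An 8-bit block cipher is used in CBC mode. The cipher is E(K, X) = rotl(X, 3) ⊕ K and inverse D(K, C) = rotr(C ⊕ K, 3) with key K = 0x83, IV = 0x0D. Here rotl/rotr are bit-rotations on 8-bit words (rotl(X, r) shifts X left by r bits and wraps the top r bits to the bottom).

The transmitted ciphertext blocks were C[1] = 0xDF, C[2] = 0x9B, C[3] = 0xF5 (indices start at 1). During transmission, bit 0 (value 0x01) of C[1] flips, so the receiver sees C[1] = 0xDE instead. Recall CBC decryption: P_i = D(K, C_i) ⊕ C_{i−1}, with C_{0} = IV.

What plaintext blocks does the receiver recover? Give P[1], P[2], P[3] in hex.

Only C[1] changed, to 0xDE. In CBC, a change in C_i garbles P_i and flips the same bit in P_{i+1}. Decrypting the received ciphertext:
P[1]: D(K, 0xDE) = 0xAB; 0xAB ⊕ 0x0D = 0xA6.
P[2]: D(K, 0x9B) = 0x03; 0x03 ⊕ 0xDE = 0xDD.
P[3]: D(K, 0xF5) = 0xCE; 0xCE ⊕ 0x9B = 0x55.
Blocks that differ from the original plaintext: P[1], P[2].

P[1] = 0xA6, P[2] = 0xDD, P[3] = 0x55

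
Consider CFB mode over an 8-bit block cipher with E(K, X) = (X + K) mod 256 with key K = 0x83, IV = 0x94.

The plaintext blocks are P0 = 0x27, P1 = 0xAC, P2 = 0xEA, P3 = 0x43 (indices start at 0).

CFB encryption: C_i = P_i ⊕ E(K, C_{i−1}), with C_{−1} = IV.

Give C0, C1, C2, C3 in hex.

C0 = 0x30, C1 = 0x1F, C2 = 0x48, C3 = 0x88

C0: E(K, 0x94) = 0x17; 0x27 ⊕ 0x17 = 0x30.
C1: E(K, 0x30) = 0xB3; 0xAC ⊕ 0xB3 = 0x1F.
C2: E(K, 0x1F) = 0xA2; 0xEA ⊕ 0xA2 = 0x48.
C3: E(K, 0x48) = 0xCB; 0x43 ⊕ 0xCB = 0x88.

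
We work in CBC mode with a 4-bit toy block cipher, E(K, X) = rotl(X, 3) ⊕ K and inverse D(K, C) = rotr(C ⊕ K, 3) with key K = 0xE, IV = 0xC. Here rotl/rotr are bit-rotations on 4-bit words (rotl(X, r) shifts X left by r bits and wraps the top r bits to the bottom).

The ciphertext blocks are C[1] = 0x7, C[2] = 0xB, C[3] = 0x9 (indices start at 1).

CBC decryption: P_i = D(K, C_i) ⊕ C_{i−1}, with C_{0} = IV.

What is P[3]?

P[3] = 0x5

P[3]: D(K, 0x9) = 0xE; 0xE ⊕ 0xB = 0x5.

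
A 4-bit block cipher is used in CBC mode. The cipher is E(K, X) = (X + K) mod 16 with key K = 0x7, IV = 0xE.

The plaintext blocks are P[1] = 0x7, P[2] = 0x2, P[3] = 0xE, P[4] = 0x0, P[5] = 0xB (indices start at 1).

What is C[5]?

C[5] = 0x5

CBC encryption: C_i = E(K, P_i ⊕ C_{i−1}), with C_{0} = IV.
C[1]: P[1] ⊕ 0xE = 0x9; E(K, 0x9) = 0x0.
C[2]: P[2] ⊕ 0x0 = 0x2; E(K, 0x2) = 0x9.
C[3]: P[3] ⊕ 0x9 = 0x7; E(K, 0x7) = 0xE.
C[4]: P[4] ⊕ 0xE = 0xE; E(K, 0xE) = 0x5.
C[5]: P[5] ⊕ 0x5 = 0xE; E(K, 0xE) = 0x5.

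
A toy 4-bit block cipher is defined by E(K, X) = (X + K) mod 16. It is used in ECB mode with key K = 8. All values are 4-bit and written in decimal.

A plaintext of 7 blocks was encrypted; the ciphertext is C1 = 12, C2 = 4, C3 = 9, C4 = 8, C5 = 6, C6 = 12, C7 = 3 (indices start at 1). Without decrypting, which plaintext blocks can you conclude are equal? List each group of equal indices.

ECB encrypts each block independently with the same key, so equal ciphertext blocks imply equal plaintext blocks.
C1 = C6 = 12, so P1 = P6.

P1 = P6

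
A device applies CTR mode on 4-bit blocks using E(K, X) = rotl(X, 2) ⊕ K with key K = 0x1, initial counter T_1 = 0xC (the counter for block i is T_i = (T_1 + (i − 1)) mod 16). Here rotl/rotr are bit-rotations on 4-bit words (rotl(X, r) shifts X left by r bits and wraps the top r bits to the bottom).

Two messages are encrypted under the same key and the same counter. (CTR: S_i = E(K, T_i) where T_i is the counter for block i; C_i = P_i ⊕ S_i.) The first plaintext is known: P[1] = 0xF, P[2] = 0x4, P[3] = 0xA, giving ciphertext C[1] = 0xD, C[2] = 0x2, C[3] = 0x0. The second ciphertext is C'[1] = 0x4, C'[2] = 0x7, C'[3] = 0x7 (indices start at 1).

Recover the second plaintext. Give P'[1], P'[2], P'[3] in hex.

In CTR with a reused counter, both messages share the same keystream S_i, so C_i ⊕ C'_i = P_i ⊕ P'_i and thus P'_i = P_i ⊕ C_i ⊕ C'_i.
P'[1]: 0xF ⊕ 0xD ⊕ 0x4 = 0x6.
P'[2]: 0x4 ⊕ 0x2 ⊕ 0x7 = 0x1.
P'[3]: 0xA ⊕ 0x0 ⊕ 0x7 = 0xD.

P'[1] = 0x6, P'[2] = 0x1, P'[3] = 0xD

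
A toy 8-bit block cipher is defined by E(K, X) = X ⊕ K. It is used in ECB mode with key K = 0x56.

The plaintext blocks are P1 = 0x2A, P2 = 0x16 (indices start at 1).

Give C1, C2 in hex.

C1 = 0x7C, C2 = 0x40

ECB encryption: C_i = E(K, P_i).
C1: E(K, 0x2A) = 0x7C.
C2: E(K, 0x16) = 0x40.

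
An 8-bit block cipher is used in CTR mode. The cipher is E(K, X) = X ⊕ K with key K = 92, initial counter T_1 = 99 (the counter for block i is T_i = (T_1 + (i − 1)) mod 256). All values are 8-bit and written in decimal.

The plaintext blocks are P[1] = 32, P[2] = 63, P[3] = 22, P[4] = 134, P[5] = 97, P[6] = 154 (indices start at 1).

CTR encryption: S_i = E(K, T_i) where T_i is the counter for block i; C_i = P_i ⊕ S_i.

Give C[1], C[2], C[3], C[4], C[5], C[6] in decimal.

C[1] = 31, C[2] = 7, C[3] = 47, C[4] = 188, C[5] = 90, C[6] = 174

C[1]: T = 99, S = E(K, T) = 63; 32 ⊕ 63 = 31.
C[2]: T = 100, S = E(K, T) = 56; 63 ⊕ 56 = 7.
C[3]: T = 101, S = E(K, T) = 57; 22 ⊕ 57 = 47.
C[4]: T = 102, S = E(K, T) = 58; 134 ⊕ 58 = 188.
C[5]: T = 103, S = E(K, T) = 59; 97 ⊕ 59 = 90.
C[6]: T = 104, S = E(K, T) = 52; 154 ⊕ 52 = 174.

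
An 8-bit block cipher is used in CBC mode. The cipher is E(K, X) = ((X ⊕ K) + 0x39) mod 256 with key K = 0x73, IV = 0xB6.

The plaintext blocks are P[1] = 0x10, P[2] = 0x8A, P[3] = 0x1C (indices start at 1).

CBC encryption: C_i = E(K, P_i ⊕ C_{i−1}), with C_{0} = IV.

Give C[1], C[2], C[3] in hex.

C[1] = 0x0E, C[2] = 0x30, C[3] = 0x98

C[1]: P[1] ⊕ 0xB6 = 0xA6; E(K, 0xA6) = 0x0E.
C[2]: P[2] ⊕ 0x0E = 0x84; E(K, 0x84) = 0x30.
C[3]: P[3] ⊕ 0x30 = 0x2C; E(K, 0x2C) = 0x98.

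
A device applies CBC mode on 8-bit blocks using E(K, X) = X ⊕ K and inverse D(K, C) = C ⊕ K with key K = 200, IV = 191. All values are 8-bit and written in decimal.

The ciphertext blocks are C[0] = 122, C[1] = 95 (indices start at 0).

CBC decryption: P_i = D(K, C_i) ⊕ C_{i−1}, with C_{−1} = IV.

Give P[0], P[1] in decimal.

P[0] = 13, P[1] = 237

P[0]: D(K, 122) = 178; 178 ⊕ 191 = 13.
P[1]: D(K, 95) = 151; 151 ⊕ 122 = 237.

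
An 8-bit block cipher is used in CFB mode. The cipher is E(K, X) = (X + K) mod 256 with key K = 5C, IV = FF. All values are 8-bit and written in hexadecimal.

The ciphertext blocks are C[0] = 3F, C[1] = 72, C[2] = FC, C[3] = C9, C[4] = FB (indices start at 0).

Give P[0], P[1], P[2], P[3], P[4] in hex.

P[0] = 64, P[1] = E9, P[2] = 32, P[3] = 91, P[4] = DE

CFB decryption: P_i = C_i ⊕ E(K, C_{i−1}), with C_{−1} = IV.
P[0]: E(K, FF) = 5B; 3F ⊕ 5B = 64.
P[1]: E(K, 3F) = 9B; 72 ⊕ 9B = E9.
P[2]: E(K, 72) = CE; FC ⊕ CE = 32.
P[3]: E(K, FC) = 58; C9 ⊕ 58 = 91.
P[4]: E(K, C9) = 25; FB ⊕ 25 = DE.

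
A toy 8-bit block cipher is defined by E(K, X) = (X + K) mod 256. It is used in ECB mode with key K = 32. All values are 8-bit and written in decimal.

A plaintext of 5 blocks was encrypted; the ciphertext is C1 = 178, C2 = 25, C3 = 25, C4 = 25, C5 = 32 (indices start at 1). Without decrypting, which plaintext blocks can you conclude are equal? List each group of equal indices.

ECB encrypts each block independently with the same key, so equal ciphertext blocks imply equal plaintext blocks.
C2 = C3 = C4 = 25, so P2 = P3 = P4.

P2 = P3 = P4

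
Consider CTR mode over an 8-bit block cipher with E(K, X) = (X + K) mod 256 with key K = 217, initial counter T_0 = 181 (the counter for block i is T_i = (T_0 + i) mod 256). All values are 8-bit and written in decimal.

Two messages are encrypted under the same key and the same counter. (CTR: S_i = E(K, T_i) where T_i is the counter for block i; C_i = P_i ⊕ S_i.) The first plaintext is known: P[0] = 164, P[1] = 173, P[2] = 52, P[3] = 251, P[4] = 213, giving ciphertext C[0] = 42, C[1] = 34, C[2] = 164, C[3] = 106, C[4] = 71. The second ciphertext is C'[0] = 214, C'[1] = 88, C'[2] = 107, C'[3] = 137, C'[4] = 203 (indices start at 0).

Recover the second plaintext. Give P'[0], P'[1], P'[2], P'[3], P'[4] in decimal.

In CTR with a reused counter, both messages share the same keystream S_i, so C_i ⊕ C'_i = P_i ⊕ P'_i and thus P'_i = P_i ⊕ C_i ⊕ C'_i.
P'[0]: 164 ⊕ 42 ⊕ 214 = 88.
P'[1]: 173 ⊕ 34 ⊕ 88 = 215.
P'[2]: 52 ⊕ 164 ⊕ 107 = 251.
P'[3]: 251 ⊕ 106 ⊕ 137 = 24.
P'[4]: 213 ⊕ 71 ⊕ 203 = 89.

P'[0] = 88, P'[1] = 215, P'[2] = 251, P'[3] = 24, P'[4] = 89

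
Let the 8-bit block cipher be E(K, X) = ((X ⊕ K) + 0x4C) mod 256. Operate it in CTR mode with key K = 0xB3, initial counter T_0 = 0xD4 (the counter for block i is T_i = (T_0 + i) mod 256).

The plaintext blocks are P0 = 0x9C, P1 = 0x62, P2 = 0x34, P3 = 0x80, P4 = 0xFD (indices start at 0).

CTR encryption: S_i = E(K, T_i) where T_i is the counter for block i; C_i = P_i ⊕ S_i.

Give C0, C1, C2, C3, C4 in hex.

C0: T = 0xD4, S = E(K, T) = 0xB3; 0x9C ⊕ 0xB3 = 0x2F.
C1: T = 0xD5, S = E(K, T) = 0xB2; 0x62 ⊕ 0xB2 = 0xD0.
C2: T = 0xD6, S = E(K, T) = 0xB1; 0x34 ⊕ 0xB1 = 0x85.
C3: T = 0xD7, S = E(K, T) = 0xB0; 0x80 ⊕ 0xB0 = 0x30.
C4: T = 0xD8, S = E(K, T) = 0xB7; 0xFD ⊕ 0xB7 = 0x4A.

C0 = 0x2F, C1 = 0xD0, C2 = 0x85, C3 = 0x30, C4 = 0x4A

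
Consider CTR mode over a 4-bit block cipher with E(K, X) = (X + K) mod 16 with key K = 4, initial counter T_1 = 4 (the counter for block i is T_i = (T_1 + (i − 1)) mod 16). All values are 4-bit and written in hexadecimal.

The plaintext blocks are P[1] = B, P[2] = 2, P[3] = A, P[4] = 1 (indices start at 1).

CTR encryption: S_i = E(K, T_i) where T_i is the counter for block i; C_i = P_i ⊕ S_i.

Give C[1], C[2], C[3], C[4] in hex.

C[1]: T = 4, S = E(K, T) = 8; B ⊕ 8 = 3.
C[2]: T = 5, S = E(K, T) = 9; 2 ⊕ 9 = B.
C[3]: T = 6, S = E(K, T) = A; A ⊕ A = 0.
C[4]: T = 7, S = E(K, T) = B; 1 ⊕ B = A.

C[1] = 3, C[2] = B, C[3] = 0, C[4] = A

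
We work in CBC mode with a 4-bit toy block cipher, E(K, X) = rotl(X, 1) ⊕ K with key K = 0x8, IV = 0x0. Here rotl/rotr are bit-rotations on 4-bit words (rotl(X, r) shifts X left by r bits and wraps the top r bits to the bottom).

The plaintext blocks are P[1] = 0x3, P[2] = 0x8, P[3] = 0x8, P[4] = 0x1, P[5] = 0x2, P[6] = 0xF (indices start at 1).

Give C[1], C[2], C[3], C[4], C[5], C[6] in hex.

C[1] = 0xE, C[2] = 0x4, C[3] = 0x1, C[4] = 0x8, C[5] = 0xD, C[6] = 0xC

CBC encryption: C_i = E(K, P_i ⊕ C_{i−1}), with C_{0} = IV.
C[1]: P[1] ⊕ 0x0 = 0x3; E(K, 0x3) = 0xE.
C[2]: P[2] ⊕ 0xE = 0x6; E(K, 0x6) = 0x4.
C[3]: P[3] ⊕ 0x4 = 0xC; E(K, 0xC) = 0x1.
C[4]: P[4] ⊕ 0x1 = 0x0; E(K, 0x0) = 0x8.
C[5]: P[5] ⊕ 0x8 = 0xA; E(K, 0xA) = 0xD.
C[6]: P[6] ⊕ 0xD = 0x2; E(K, 0x2) = 0xC.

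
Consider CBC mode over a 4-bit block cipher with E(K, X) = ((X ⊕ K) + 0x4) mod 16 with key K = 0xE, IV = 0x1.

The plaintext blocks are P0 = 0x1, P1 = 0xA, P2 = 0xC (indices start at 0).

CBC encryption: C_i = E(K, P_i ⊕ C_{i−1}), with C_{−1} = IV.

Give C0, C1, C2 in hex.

C0 = 0x2, C1 = 0xA, C2 = 0xC

C0: P0 ⊕ 0x1 = 0x0; E(K, 0x0) = 0x2.
C1: P1 ⊕ 0x2 = 0x8; E(K, 0x8) = 0xA.
C2: P2 ⊕ 0xA = 0x6; E(K, 0x6) = 0xC.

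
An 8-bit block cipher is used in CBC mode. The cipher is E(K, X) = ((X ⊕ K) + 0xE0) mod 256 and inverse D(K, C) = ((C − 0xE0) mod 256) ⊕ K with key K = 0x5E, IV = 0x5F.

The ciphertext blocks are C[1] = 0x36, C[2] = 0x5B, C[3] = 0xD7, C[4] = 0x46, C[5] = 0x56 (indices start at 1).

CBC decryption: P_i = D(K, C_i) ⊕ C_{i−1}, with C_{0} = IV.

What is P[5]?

P[5] = 0x6E

P[5]: D(K, 0x56) = 0x28; 0x28 ⊕ 0x46 = 0x6E.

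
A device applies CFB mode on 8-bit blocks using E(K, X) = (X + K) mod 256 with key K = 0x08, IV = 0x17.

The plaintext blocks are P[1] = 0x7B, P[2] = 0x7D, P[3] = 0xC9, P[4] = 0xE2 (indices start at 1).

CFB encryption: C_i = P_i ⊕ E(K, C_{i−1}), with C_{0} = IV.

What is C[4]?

C[4] = 0x3A

C[1]: E(K, 0x17) = 0x1F; 0x7B ⊕ 0x1F = 0x64.
C[2]: E(K, 0x64) = 0x6C; 0x7D ⊕ 0x6C = 0x11.
C[3]: E(K, 0x11) = 0x19; 0xC9 ⊕ 0x19 = 0xD0.
C[4]: E(K, 0xD0) = 0xD8; 0xE2 ⊕ 0xD8 = 0x3A.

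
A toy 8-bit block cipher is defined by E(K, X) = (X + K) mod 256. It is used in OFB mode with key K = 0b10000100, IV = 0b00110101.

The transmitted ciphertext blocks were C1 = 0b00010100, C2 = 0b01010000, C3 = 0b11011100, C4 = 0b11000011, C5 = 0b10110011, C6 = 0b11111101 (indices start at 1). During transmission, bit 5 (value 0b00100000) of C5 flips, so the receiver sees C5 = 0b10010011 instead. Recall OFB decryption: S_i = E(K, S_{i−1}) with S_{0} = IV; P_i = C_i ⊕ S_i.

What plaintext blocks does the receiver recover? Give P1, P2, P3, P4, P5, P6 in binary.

Only C5 changed, to 0b10010011. In OFB, a change in C_i flips the same bit in P_i only; the keystream is unaffected. Decrypting the received ciphertext:
P1: S = E(K, 0b00110101) = 0b10111001; 0b00010100 ⊕ 0b10111001 = 0b10101101.
P2: S = E(K, 0b10111001) = 0b00111101; 0b01010000 ⊕ 0b00111101 = 0b01101101.
P3: S = E(K, 0b00111101) = 0b11000001; 0b11011100 ⊕ 0b11000001 = 0b00011101.
P4: S = E(K, 0b11000001) = 0b01000101; 0b11000011 ⊕ 0b01000101 = 0b10000110.
P5: S = E(K, 0b01000101) = 0b11001001; 0b10010011 ⊕ 0b11001001 = 0b01011010.
P6: S = E(K, 0b11001001) = 0b01001101; 0b11111101 ⊕ 0b01001101 = 0b10110000.
Blocks that differ from the original plaintext: P5.

P1 = 0b10101101, P2 = 0b01101101, P3 = 0b00011101, P4 = 0b10000110, P5 = 0b01011010, P6 = 0b10110000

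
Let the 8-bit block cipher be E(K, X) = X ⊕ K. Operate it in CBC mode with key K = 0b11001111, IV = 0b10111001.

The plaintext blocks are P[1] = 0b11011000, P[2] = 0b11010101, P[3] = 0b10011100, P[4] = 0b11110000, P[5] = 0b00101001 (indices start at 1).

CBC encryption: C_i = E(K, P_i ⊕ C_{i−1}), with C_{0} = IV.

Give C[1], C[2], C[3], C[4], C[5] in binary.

C[1]: P[1] ⊕ 0b10111001 = 0b01100001; E(K, 0b01100001) = 0b10101110.
C[2]: P[2] ⊕ 0b10101110 = 0b01111011; E(K, 0b01111011) = 0b10110100.
C[3]: P[3] ⊕ 0b10110100 = 0b00101000; E(K, 0b00101000) = 0b11100111.
C[4]: P[4] ⊕ 0b11100111 = 0b00010111; E(K, 0b00010111) = 0b11011000.
C[5]: P[5] ⊕ 0b11011000 = 0b11110001; E(K, 0b11110001) = 0b00111110.

C[1] = 0b10101110, C[2] = 0b10110100, C[3] = 0b11100111, C[4] = 0b11011000, C[5] = 0b00111110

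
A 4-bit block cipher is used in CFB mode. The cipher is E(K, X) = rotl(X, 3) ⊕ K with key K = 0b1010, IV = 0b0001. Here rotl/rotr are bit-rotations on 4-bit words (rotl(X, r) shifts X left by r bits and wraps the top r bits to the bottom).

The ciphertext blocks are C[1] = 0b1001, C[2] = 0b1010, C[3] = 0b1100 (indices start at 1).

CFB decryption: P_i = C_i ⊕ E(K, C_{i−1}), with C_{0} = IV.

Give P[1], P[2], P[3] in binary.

P[1]: E(K, 0b0001) = 0b0010; 0b1001 ⊕ 0b0010 = 0b1011.
P[2]: E(K, 0b1001) = 0b0110; 0b1010 ⊕ 0b0110 = 0b1100.
P[3]: E(K, 0b1010) = 0b1111; 0b1100 ⊕ 0b1111 = 0b0011.

P[1] = 0b1011, P[2] = 0b1100, P[3] = 0b0011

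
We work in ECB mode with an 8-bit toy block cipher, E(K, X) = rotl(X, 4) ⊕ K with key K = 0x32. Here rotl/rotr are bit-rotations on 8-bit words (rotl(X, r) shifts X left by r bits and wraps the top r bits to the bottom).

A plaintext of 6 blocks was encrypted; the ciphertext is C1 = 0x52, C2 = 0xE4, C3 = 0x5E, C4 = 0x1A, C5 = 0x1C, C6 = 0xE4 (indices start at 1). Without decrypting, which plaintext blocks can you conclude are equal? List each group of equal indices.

ECB encrypts each block independently with the same key, so equal ciphertext blocks imply equal plaintext blocks.
C2 = C6 = 0xE4, so P2 = P6.

P2 = P6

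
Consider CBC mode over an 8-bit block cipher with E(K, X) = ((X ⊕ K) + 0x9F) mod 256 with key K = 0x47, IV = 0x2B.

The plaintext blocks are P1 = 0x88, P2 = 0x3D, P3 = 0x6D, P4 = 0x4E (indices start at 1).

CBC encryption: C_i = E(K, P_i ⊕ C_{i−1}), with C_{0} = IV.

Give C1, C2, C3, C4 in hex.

C1: P1 ⊕ 0x2B = 0xA3; E(K, 0xA3) = 0x83.
C2: P2 ⊕ 0x83 = 0xBE; E(K, 0xBE) = 0x98.
C3: P3 ⊕ 0x98 = 0xF5; E(K, 0xF5) = 0x51.
C4: P4 ⊕ 0x51 = 0x1F; E(K, 0x1F) = 0xF7.

C1 = 0x83, C2 = 0x98, C3 = 0x51, C4 = 0xF7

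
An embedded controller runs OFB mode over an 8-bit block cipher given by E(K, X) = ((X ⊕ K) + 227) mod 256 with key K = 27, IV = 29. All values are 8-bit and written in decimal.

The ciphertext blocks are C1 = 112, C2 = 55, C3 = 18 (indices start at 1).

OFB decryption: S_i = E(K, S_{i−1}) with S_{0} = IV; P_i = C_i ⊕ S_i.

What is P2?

P2 = 226

P1: S = E(K, 29) = 233; 112 ⊕ 233 = 153.
P2: S = E(K, 233) = 213; 55 ⊕ 213 = 226.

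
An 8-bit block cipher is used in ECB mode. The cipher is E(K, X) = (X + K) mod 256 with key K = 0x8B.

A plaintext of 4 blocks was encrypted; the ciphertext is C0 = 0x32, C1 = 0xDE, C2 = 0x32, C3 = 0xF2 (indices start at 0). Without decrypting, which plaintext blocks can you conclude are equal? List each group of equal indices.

P0 = P2

ECB encrypts each block independently with the same key, so equal ciphertext blocks imply equal plaintext blocks.
C0 = C2 = 0x32, so P0 = P2.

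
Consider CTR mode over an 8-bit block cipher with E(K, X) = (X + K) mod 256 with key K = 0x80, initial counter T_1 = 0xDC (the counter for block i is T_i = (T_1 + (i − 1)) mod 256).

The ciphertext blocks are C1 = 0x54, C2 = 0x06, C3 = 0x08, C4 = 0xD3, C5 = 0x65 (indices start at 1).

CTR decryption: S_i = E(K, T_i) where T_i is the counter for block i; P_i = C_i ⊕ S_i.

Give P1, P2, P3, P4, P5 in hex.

P1: T = 0xDC, S = E(K, T) = 0x5C; 0x54 ⊕ 0x5C = 0x08.
P2: T = 0xDD, S = E(K, T) = 0x5D; 0x06 ⊕ 0x5D = 0x5B.
P3: T = 0xDE, S = E(K, T) = 0x5E; 0x08 ⊕ 0x5E = 0x56.
P4: T = 0xDF, S = E(K, T) = 0x5F; 0xD3 ⊕ 0x5F = 0x8C.
P5: T = 0xE0, S = E(K, T) = 0x60; 0x65 ⊕ 0x60 = 0x05.

P1 = 0x08, P2 = 0x5B, P3 = 0x56, P4 = 0x8C, P5 = 0x05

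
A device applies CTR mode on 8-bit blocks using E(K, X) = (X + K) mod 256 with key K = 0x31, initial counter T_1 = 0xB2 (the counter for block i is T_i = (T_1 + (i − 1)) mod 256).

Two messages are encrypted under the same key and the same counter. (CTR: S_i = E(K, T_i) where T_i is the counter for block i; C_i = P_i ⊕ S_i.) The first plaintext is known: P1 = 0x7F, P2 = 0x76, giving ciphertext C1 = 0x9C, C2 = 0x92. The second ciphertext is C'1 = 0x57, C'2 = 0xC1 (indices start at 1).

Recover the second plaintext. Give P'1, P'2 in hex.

P'1 = 0xB4, P'2 = 0x25

In CTR with a reused counter, both messages share the same keystream S_i, so C_i ⊕ C'_i = P_i ⊕ P'_i and thus P'_i = P_i ⊕ C_i ⊕ C'_i.
P'1: 0x7F ⊕ 0x9C ⊕ 0x57 = 0xB4.
P'2: 0x76 ⊕ 0x92 ⊕ 0xC1 = 0x25.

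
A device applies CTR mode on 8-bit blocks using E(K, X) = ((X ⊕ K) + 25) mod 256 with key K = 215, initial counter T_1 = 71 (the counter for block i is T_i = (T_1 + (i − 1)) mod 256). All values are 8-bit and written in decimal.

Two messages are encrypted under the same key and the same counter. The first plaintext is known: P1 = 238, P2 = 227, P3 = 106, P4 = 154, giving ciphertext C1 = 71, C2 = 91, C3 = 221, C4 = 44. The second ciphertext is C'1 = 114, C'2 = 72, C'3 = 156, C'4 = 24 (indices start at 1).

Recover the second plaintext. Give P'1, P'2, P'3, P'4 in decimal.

P'1 = 219, P'2 = 240, P'3 = 43, P'4 = 174

In CTR with a reused counter, both messages share the same keystream S_i, so C_i ⊕ C'_i = P_i ⊕ P'_i and thus P'_i = P_i ⊕ C_i ⊕ C'_i.
P'1: 238 ⊕ 71 ⊕ 114 = 219.
P'2: 227 ⊕ 91 ⊕ 72 = 240.
P'3: 106 ⊕ 221 ⊕ 156 = 43.
P'4: 154 ⊕ 44 ⊕ 24 = 174.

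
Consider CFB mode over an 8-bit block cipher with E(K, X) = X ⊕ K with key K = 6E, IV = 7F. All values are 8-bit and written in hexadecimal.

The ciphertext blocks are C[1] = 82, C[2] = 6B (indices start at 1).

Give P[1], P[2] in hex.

CFB decryption: P_i = C_i ⊕ E(K, C_{i−1}), with C_{0} = IV.
P[1]: E(K, 7F) = 11; 82 ⊕ 11 = 93.
P[2]: E(K, 82) = EC; 6B ⊕ EC = 87.

P[1] = 93, P[2] = 87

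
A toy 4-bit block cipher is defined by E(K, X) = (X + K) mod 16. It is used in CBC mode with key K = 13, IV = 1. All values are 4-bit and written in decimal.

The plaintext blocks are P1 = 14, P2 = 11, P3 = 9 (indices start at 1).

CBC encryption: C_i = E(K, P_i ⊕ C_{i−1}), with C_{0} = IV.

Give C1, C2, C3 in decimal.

C1 = 12, C2 = 4, C3 = 10

C1: P1 ⊕ 1 = 15; E(K, 15) = 12.
C2: P2 ⊕ 12 = 7; E(K, 7) = 4.
C3: P3 ⊕ 4 = 13; E(K, 13) = 10.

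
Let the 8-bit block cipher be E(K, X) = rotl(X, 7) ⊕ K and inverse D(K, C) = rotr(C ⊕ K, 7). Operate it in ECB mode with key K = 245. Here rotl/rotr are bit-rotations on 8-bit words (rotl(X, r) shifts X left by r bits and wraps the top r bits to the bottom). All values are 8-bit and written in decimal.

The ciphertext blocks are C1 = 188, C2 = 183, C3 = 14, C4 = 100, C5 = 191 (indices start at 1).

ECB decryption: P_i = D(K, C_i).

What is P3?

P3 = 247

P3: D(K, 14) = 247.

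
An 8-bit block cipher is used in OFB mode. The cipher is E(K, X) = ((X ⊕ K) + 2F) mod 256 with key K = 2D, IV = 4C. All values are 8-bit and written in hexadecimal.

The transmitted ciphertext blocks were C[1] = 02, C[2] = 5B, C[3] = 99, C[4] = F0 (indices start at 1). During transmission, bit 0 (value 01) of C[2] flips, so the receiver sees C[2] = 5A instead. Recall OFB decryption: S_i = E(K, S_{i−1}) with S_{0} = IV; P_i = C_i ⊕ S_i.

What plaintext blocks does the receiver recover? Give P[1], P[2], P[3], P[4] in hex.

P[1] = 92, P[2] = B6, P[3] = 69, P[4] = FC

Only C[2] changed, to 5A. In OFB, a change in C_i flips the same bit in P_i only; the keystream is unaffected. Decrypting the received ciphertext:
P[1]: S = E(K, 4C) = 90; 02 ⊕ 90 = 92.
P[2]: S = E(K, 90) = EC; 5A ⊕ EC = B6.
P[3]: S = E(K, EC) = F0; 99 ⊕ F0 = 69.
P[4]: S = E(K, F0) = 0C; F0 ⊕ 0C = FC.
Blocks that differ from the original plaintext: P[2].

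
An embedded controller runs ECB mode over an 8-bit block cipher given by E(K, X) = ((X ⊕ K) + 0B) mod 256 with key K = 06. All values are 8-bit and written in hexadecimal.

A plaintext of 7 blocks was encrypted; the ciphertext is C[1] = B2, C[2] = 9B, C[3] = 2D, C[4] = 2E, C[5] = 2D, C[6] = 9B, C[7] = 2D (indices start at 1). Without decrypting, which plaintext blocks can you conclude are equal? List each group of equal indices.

P[2] = P[6]; P[3] = P[5] = P[7]

ECB encrypts each block independently with the same key, so equal ciphertext blocks imply equal plaintext blocks.
C[2] = C[6] = 9B, so P[2] = P[6].
C[3] = C[5] = C[7] = 2D, so P[3] = P[5] = P[7].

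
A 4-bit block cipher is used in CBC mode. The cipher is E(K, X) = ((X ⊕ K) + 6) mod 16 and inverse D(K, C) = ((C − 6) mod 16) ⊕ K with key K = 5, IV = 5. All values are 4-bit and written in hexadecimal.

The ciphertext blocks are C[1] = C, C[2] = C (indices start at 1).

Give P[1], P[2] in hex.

CBC decryption: P_i = D(K, C_i) ⊕ C_{i−1}, with C_{0} = IV.
P[1]: D(K, C) = 3; 3 ⊕ 5 = 6.
P[2]: D(K, C) = 3; 3 ⊕ C = F.

P[1] = 6, P[2] = F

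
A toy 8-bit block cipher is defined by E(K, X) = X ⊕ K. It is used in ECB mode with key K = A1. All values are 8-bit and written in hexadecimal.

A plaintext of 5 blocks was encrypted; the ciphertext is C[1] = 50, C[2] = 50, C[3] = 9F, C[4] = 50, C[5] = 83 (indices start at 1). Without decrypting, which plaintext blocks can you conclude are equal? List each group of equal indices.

ECB encrypts each block independently with the same key, so equal ciphertext blocks imply equal plaintext blocks.
C[1] = C[2] = C[4] = 50, so P[1] = P[2] = P[4].

P[1] = P[2] = P[4]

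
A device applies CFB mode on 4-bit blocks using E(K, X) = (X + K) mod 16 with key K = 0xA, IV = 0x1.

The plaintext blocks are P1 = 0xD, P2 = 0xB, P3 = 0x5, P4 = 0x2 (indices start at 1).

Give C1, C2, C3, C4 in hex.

CFB encryption: C_i = P_i ⊕ E(K, C_{i−1}), with C_{0} = IV.
C1: E(K, 0x1) = 0xB; 0xD ⊕ 0xB = 0x6.
C2: E(K, 0x6) = 0x0; 0xB ⊕ 0x0 = 0xB.
C3: E(K, 0xB) = 0x5; 0x5 ⊕ 0x5 = 0x0.
C4: E(K, 0x0) = 0xA; 0x2 ⊕ 0xA = 0x8.

C1 = 0x6, C2 = 0xB, C3 = 0x0, C4 = 0x8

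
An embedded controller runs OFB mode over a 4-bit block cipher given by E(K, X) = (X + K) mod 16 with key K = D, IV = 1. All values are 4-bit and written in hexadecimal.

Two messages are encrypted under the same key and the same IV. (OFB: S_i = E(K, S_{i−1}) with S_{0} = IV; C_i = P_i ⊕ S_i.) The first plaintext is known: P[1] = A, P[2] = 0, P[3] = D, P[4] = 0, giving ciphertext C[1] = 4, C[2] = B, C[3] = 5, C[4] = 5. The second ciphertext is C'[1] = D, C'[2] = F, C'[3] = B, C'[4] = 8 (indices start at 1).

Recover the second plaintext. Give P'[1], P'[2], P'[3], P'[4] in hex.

In OFB with a reused IV, both messages share the same keystream S_i, so C_i ⊕ C'_i = P_i ⊕ P'_i and thus P'_i = P_i ⊕ C_i ⊕ C'_i.
P'[1]: A ⊕ 4 ⊕ D = 3.
P'[2]: 0 ⊕ B ⊕ F = 4.
P'[3]: D ⊕ 5 ⊕ B = 3.
P'[4]: 0 ⊕ 5 ⊕ 8 = D.

P'[1] = 3, P'[2] = 4, P'[3] = 3, P'[4] = D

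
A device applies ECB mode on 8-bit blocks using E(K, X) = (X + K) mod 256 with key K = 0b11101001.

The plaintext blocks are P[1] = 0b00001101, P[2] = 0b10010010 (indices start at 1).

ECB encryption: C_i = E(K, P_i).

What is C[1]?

C[1] = 0b11110110

C[1]: E(K, 0b00001101) = 0b11110110.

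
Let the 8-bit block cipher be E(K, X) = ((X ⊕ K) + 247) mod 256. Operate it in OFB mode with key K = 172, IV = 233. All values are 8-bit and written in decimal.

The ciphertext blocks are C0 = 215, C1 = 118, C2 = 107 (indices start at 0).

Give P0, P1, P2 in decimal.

OFB decryption: S_i = E(K, S_{i−1}) with S_{−1} = IV; P_i = C_i ⊕ S_i.
P0: S = E(K, 233) = 60; 215 ⊕ 60 = 235.
P1: S = E(K, 60) = 135; 118 ⊕ 135 = 241.
P2: S = E(K, 135) = 34; 107 ⊕ 34 = 73.

P0 = 235, P1 = 241, P2 = 73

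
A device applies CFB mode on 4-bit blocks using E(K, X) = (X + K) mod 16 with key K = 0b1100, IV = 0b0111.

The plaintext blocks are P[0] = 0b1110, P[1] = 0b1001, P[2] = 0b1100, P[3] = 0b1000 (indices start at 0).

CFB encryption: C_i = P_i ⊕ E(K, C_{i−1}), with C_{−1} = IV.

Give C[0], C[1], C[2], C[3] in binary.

C[0] = 0b1101, C[1] = 0b0000, C[2] = 0b0000, C[3] = 0b0100

C[0]: E(K, 0b0111) = 0b0011; 0b1110 ⊕ 0b0011 = 0b1101.
C[1]: E(K, 0b1101) = 0b1001; 0b1001 ⊕ 0b1001 = 0b0000.
C[2]: E(K, 0b0000) = 0b1100; 0b1100 ⊕ 0b1100 = 0b0000.
C[3]: E(K, 0b0000) = 0b1100; 0b1000 ⊕ 0b1100 = 0b0100.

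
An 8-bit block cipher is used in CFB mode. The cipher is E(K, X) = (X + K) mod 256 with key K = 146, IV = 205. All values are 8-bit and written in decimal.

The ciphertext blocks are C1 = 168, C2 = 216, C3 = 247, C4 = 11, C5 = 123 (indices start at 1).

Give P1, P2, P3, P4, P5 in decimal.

P1 = 247, P2 = 226, P3 = 157, P4 = 130, P5 = 230

CFB decryption: P_i = C_i ⊕ E(K, C_{i−1}), with C_{0} = IV.
P1: E(K, 205) = 95; 168 ⊕ 95 = 247.
P2: E(K, 168) = 58; 216 ⊕ 58 = 226.
P3: E(K, 216) = 106; 247 ⊕ 106 = 157.
P4: E(K, 247) = 137; 11 ⊕ 137 = 130.
P5: E(K, 11) = 157; 123 ⊕ 157 = 230.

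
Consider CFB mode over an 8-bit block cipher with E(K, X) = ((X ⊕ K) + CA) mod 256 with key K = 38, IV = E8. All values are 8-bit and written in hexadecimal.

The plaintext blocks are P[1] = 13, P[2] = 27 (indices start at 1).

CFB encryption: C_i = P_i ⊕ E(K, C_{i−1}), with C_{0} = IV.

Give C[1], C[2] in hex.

C[1]: E(K, E8) = 9A; 13 ⊕ 9A = 89.
C[2]: E(K, 89) = 7B; 27 ⊕ 7B = 5C.

C[1] = 89, C[2] = 5C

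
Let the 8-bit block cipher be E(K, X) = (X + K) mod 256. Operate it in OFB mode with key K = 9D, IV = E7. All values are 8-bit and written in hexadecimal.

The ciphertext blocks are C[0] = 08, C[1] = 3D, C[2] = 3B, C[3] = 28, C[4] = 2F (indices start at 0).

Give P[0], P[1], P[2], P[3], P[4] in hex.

OFB decryption: S_i = E(K, S_{i−1}) with S_{−1} = IV; P_i = C_i ⊕ S_i.
P[0]: S = E(K, E7) = 84; 08 ⊕ 84 = 8C.
P[1]: S = E(K, 84) = 21; 3D ⊕ 21 = 1C.
P[2]: S = E(K, 21) = BE; 3B ⊕ BE = 85.
P[3]: S = E(K, BE) = 5B; 28 ⊕ 5B = 73.
P[4]: S = E(K, 5B) = F8; 2F ⊕ F8 = D7.

P[0] = 8C, P[1] = 1C, P[2] = 85, P[3] = 73, P[4] = D7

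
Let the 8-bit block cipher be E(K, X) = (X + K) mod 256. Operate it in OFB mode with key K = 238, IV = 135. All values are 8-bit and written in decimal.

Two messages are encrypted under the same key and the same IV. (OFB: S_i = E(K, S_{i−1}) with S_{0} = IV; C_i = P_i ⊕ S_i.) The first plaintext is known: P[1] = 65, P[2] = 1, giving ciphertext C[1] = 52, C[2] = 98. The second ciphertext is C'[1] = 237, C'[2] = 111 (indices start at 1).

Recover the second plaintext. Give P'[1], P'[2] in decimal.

P'[1] = 152, P'[2] = 12

In OFB with a reused IV, both messages share the same keystream S_i, so C_i ⊕ C'_i = P_i ⊕ P'_i and thus P'_i = P_i ⊕ C_i ⊕ C'_i.
P'[1]: 65 ⊕ 52 ⊕ 237 = 152.
P'[2]: 1 ⊕ 98 ⊕ 111 = 12.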